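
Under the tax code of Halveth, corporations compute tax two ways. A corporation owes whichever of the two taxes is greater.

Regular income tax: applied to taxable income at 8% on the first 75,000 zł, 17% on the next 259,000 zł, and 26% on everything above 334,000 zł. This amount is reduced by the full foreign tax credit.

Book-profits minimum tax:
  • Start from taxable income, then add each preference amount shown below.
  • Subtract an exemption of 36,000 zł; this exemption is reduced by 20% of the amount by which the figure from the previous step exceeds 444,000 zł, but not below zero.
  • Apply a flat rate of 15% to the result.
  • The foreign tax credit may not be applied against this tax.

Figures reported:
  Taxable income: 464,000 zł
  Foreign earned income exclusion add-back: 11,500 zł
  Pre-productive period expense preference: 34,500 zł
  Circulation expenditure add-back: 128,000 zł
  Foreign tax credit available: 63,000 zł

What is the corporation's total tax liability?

Book-profits minimum tax:
  Adjusted income: 464,000 zł + 11,500 zł + 34,500 zł + 128,000 zł = 638,000 zł
  Exemption: 20% × (638,000 zł − 444,000 zł) = 38,800 zł ≥ 36,000 zł, so the exemption is fully phased out
  Base: 638,000 zł − 0 zł = 638,000 zł
  638,000 zł × 15% = 95,700 zł

Regular income tax:
  75,000 zł × 8% = 6,000 zł
  259,000 zł × 17% = 44,030 zł
  130,000 zł × 26% = 33,800 zł
  → 83,830 zł
  Less foreign tax credit 63,000 zł → 20,830 zł

95,700 zł > 20,830 zł, so the book-profits minimum tax is the binding amount.

95,700 zł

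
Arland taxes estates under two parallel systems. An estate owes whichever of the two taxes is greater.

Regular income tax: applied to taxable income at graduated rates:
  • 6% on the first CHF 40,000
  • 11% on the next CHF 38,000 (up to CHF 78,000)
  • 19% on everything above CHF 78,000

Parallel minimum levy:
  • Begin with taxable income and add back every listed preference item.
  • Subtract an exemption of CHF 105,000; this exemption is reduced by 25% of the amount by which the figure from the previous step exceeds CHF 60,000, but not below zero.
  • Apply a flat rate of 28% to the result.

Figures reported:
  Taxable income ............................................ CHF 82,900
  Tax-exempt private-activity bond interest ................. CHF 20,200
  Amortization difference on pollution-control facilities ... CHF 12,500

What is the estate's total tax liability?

Regular income tax:
  CHF 40,000 × 6% = CHF 2,400
  CHF 38,000 × 11% = CHF 4,180
  CHF 4,900 × 19% = CHF 931
  → CHF 7,511

Parallel minimum levy:
  Adjusted income: CHF 82,900 + CHF 20,200 + CHF 12,500 = CHF 115,600
  Exemption: CHF 105,000 − 25% × (CHF 115,600 − CHF 60,000) = CHF 105,000 − CHF 13,900 = CHF 91,100
  Base: CHF 115,600 − CHF 91,100 = CHF 24,500
  CHF 24,500 × 28% = CHF 6,860

CHF 7,511 > CHF 6,860, so the regular income tax governs.

CHF 7,511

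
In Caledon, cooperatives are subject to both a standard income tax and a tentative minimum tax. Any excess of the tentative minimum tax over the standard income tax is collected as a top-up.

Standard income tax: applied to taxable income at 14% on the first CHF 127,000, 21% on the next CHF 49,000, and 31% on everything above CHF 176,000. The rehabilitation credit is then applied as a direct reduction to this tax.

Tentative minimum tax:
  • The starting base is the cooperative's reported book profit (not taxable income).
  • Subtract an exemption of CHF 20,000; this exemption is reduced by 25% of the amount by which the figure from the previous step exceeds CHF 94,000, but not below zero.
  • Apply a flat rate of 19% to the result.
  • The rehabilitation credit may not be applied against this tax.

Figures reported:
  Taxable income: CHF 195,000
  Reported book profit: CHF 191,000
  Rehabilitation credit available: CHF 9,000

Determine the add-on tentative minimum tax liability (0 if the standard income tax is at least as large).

Tentative minimum tax:
  Base (reported book profit): CHF 191,000
  Exemption: 25% × (CHF 191,000 − CHF 94,000) = CHF 24,250 ≥ CHF 20,000, so the exemption is fully phased out
  Base: CHF 191,000 − CHF 0 = CHF 191,000
  CHF 191,000 × 19% = CHF 36,290

Standard income tax:
  CHF 127,000 × 14% = CHF 17,780
  CHF 49,000 × 21% = CHF 10,290
  CHF 19,000 × 31% = CHF 5,890
  → CHF 33,960
  Less rehabilitation credit CHF 9,000 → CHF 24,960

Excess of tentative minimum tax over standard income tax: CHF 36,290 − CHF 24,960 = CHF 11,330.

CHF 11,330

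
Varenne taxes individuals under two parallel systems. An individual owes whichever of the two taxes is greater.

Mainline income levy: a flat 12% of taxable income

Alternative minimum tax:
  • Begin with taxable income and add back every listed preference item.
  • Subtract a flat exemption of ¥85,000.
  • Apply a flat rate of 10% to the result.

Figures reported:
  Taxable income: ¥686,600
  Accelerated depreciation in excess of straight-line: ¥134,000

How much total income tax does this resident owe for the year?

Alternative minimum tax:
  Adjusted income: ¥686,600 + ¥134,000 = ¥820,600
  Less exemption ¥85,000 → base ¥735,600
  ¥735,600 × 10% = ¥73,560

Mainline income levy:
  ¥686,600 × 12% = ¥82,392

¥82,392 > ¥73,560, so the mainline income levy governs.

¥82,392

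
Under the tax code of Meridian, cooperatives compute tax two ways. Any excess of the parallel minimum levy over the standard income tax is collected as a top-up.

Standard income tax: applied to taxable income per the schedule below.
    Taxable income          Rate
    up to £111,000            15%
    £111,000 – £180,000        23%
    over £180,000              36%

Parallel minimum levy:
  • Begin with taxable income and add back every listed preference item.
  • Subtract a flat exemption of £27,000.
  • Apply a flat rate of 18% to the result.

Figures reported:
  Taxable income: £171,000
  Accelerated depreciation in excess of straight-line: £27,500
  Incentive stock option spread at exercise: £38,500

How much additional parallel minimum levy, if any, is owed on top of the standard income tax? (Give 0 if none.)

£7,350

Standard income tax:
  £111,000 × 15% = £16,650
  £60,000 × 23% = £13,800
  → £30,450

Parallel minimum levy:
  Adjusted income: £171,000 + £27,500 + £38,500 = £237,000
  Less exemption £27,000 → base £210,000
  £210,000 × 18% = £37,800

Excess of parallel minimum levy over standard income tax: £37,800 − £30,450 = £7,350.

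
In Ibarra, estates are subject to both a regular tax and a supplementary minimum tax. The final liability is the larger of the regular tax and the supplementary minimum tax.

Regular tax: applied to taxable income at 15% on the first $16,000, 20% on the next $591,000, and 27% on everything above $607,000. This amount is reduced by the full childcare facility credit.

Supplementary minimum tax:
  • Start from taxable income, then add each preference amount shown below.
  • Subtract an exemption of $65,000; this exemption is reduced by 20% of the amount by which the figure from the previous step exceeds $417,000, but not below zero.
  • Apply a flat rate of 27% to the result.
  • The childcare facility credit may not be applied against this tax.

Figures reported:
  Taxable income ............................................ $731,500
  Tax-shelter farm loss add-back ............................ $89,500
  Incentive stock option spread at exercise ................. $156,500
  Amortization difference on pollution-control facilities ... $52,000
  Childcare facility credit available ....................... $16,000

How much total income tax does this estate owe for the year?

Regular tax:
  $16,000 × 15% = $2,400
  $591,000 × 20% = $118,200
  $124,500 × 27% = $33,615
  → $154,215
  Less childcare facility credit $16,000 → $138,215

Supplementary minimum tax:
  Adjusted income: $731,500 + $89,500 + $156,500 + $52,000 = $1,029,500
  Exemption: 20% × ($1,029,500 − $417,000) = $122,500 ≥ $65,000, so the exemption is fully phased out
  Base: $1,029,500 − $0 = $1,029,500
  $1,029,500 × 27% = $277,965

$277,965 > $138,215, so the supplementary minimum tax is the binding amount.

$277,965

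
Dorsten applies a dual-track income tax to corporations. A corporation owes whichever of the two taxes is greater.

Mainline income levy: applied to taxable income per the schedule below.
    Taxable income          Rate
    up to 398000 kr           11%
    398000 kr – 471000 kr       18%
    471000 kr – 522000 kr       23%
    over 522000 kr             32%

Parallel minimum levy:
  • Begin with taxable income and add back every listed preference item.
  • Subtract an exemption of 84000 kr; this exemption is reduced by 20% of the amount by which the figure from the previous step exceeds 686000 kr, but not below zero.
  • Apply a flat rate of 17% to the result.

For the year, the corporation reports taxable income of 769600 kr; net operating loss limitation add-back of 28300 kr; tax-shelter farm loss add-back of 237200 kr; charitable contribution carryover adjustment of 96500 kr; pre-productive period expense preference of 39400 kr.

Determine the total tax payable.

Parallel minimum levy:
  Adjusted income: 769600 kr + 28300 kr + 237200 kr + 96500 kr + 39400 kr = 1171000 kr
  Exemption: 20% × (1171000 kr − 686000 kr) = 97000 kr ≥ 84000 kr, so the exemption is fully phased out
  Base: 1171000 kr − 0 kr = 1171000 kr
  1171000 kr × 17% = 199070 kr

Mainline income levy:
  398000 kr × 11% = 43780 kr
  73000 kr × 18% = 13140 kr
  51000 kr × 23% = 11730 kr
  247600 kr × 32% = 79232 kr
  → 147882 kr

199070 kr > 147882 kr, so the parallel minimum levy is the binding amount.

199070 kr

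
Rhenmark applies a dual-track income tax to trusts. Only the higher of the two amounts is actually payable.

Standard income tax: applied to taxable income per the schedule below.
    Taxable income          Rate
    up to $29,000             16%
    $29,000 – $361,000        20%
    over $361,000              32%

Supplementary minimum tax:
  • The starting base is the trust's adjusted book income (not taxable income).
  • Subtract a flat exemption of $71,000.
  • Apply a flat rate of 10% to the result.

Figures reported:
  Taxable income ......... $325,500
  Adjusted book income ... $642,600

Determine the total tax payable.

$63,940

Supplementary minimum tax:
  Base (adjusted book income): $642,600
  Less exemption $71,000 → base $571,600
  $571,600 × 10% = $57,160

Standard income tax:
  $29,000 × 16% = $4,640
  $296,500 × 20% = $59,300
  → $63,940

$63,940 > $57,160, so the standard income tax governs.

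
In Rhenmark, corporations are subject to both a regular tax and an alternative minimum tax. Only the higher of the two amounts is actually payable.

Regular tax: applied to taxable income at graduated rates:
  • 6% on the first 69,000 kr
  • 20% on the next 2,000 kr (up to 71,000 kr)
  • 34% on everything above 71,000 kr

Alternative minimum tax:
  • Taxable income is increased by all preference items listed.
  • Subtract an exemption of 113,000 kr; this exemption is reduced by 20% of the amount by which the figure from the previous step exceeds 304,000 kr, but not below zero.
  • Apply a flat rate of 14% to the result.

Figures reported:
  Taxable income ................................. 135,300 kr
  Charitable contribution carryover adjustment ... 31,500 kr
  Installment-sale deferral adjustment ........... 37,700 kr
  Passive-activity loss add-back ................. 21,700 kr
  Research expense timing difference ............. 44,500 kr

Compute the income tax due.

Regular tax:
  69,000 kr × 6% = 4,140 kr
  2,000 kr × 20% = 400 kr
  64,300 kr × 34% = 21,862 kr
  → 26,402 kr

Alternative minimum tax:
  Adjusted income: 135,300 kr + 31,500 kr + 37,700 kr + 21,700 kr + 44,500 kr = 270,700 kr
  Exemption: 270,700 kr ≤ 304,000 kr, so full 113,000 kr applies
  Base: 270,700 kr − 113,000 kr = 157,700 kr
  157,700 kr × 14% = 22,078 kr

26,402 kr > 22,078 kr, so the regular tax governs.

26,402 kr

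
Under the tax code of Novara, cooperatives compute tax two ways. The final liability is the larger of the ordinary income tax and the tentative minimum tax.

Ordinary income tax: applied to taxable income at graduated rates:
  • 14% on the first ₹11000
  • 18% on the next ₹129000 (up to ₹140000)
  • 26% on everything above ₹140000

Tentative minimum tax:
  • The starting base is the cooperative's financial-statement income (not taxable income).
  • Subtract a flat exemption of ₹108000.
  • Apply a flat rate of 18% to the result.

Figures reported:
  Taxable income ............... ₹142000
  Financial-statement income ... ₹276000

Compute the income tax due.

Ordinary income tax:
  ₹11000 × 14% = ₹1540
  ₹129000 × 18% = ₹23220
  ₹2000 × 26% = ₹520
  → ₹25280

Tentative minimum tax:
  Base (financial-statement income): ₹276000
  Less exemption ₹108000 → base ₹168000
  ₹168000 × 18% = ₹30240

₹30240 > ₹25280, so the tentative minimum tax is the binding amount.

₹30240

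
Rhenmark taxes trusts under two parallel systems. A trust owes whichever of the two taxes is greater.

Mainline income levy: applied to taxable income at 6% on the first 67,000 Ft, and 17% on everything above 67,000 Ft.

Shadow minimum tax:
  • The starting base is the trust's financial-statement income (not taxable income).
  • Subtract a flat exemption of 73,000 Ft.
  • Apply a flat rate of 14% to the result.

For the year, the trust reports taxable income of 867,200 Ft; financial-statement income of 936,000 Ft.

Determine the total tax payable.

140,054 Ft

Mainline income levy:
  67,000 Ft × 6% = 4,020 Ft
  800,200 Ft × 17% = 136,034 Ft
  → 140,054 Ft

Shadow minimum tax:
  Base (financial-statement income): 936,000 Ft
  Less exemption 73,000 Ft → base 863,000 Ft
  863,000 Ft × 14% = 120,820 Ft

140,054 Ft > 120,820 Ft, so the mainline income levy governs.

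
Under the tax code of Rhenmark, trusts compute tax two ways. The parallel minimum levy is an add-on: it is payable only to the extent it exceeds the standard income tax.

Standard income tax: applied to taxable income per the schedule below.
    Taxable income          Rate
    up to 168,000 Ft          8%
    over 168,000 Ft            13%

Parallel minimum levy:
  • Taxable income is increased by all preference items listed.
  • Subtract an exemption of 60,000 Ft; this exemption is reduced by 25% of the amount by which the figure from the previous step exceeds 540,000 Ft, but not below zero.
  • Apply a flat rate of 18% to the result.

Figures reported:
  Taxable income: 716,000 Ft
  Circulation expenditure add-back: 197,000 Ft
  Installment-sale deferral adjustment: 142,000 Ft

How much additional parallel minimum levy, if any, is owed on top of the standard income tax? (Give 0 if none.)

Parallel minimum levy:
  Adjusted income: 716,000 Ft + 197,000 Ft + 142,000 Ft = 1,055,000 Ft
  Exemption: 25% × (1,055,000 Ft − 540,000 Ft) = 128,750 Ft ≥ 60,000 Ft, so the exemption is fully phased out
  Base: 1,055,000 Ft − 0 Ft = 1,055,000 Ft
  1,055,000 Ft × 18% = 189,900 Ft

Standard income tax:
  168,000 Ft × 8% = 13,440 Ft
  548,000 Ft × 13% = 71,240 Ft
  → 84,680 Ft

Excess of parallel minimum levy over standard income tax: 189,900 Ft − 84,680 Ft = 105,220 Ft.

105,220 Ft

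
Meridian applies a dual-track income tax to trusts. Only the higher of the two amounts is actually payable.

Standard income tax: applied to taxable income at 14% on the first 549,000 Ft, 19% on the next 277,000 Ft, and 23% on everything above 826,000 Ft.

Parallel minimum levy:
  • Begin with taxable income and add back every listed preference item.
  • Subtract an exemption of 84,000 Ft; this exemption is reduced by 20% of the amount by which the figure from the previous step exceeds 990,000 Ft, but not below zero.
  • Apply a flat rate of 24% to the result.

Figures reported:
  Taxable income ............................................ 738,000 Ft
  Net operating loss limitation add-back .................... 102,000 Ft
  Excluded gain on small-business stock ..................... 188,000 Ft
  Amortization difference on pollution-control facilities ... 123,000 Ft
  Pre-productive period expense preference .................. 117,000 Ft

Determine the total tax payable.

Standard income tax:
  549,000 Ft × 14% = 76,860 Ft
  189,000 Ft × 19% = 35,910 Ft
  → 112,770 Ft

Parallel minimum levy:
  Adjusted income: 738,000 Ft + 102,000 Ft + 188,000 Ft + 123,000 Ft + 117,000 Ft = 1,268,000 Ft
  Exemption: 84,000 Ft − 20% × (1,268,000 Ft − 990,000 Ft) = 84,000 Ft − 55,600 Ft = 28,400 Ft
  Base: 1,268,000 Ft − 28,400 Ft = 1,239,600 Ft
  1,239,600 Ft × 24% = 297,504 Ft

297,504 Ft > 112,770 Ft, so the parallel minimum levy is the binding amount.

297,504 Ft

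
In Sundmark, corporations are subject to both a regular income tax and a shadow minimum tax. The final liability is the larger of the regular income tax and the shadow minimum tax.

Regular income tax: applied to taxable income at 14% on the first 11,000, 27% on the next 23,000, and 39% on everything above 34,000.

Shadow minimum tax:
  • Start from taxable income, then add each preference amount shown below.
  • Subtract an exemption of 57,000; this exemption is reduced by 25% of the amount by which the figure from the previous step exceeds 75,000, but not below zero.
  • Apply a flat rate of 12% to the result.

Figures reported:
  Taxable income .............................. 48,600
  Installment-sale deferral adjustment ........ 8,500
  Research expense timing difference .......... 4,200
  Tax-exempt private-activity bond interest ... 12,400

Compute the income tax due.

13,444

Shadow minimum tax:
  Adjusted income: 48,600 + 8,500 + 4,200 + 12,400 = 73,700
  Exemption: 73,700 ≤ 75,000, so full 57,000 applies
  Base: 73,700 − 57,000 = 16,700
  16,700 × 12% = 2,004

Regular income tax:
  11,000 × 14% = 1,540
  23,000 × 27% = 6,210
  14,600 × 39% = 5,694
  → 13,444

13,444 > 2,004, so the regular income tax governs.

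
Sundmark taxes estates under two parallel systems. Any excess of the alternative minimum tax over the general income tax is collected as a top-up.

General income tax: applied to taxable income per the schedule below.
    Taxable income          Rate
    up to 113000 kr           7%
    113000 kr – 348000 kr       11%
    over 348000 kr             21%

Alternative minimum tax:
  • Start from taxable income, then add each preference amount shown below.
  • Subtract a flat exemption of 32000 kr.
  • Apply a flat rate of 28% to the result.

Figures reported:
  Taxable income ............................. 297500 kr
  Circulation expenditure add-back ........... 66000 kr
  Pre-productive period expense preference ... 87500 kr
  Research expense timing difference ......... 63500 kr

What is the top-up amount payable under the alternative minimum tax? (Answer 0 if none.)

106895 kr

General income tax:
  113000 kr × 7% = 7910 kr
  184500 kr × 11% = 20295 kr
  → 28205 kr

Alternative minimum tax:
  Adjusted income: 297500 kr + 66000 kr + 87500 kr + 63500 kr = 514500 kr
  Less exemption 32000 kr → base 482500 kr
  482500 kr × 28% = 135100 kr

Excess of alternative minimum tax over general income tax: 135100 kr − 28205 kr = 106895 kr.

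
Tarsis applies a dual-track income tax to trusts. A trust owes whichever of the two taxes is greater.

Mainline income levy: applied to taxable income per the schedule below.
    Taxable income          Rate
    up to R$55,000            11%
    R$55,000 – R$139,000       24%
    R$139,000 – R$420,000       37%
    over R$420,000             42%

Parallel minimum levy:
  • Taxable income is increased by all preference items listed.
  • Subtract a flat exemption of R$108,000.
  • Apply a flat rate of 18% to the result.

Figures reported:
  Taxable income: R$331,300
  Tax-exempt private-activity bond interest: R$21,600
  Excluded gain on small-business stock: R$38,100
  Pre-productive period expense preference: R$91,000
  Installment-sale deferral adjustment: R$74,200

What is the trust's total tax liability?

Parallel minimum levy:
  Adjusted income: R$331,300 + R$21,600 + R$38,100 + R$91,000 + R$74,200 = R$556,200
  Less exemption R$108,000 → base R$448,200
  R$448,200 × 18% = R$80,676

Mainline income levy:
  R$55,000 × 11% = R$6,050
  R$84,000 × 24% = R$20,160
  R$192,300 × 37% = R$71,151
  → R$97,361

R$97,361 > R$80,676, so the mainline income levy governs.

R$97,361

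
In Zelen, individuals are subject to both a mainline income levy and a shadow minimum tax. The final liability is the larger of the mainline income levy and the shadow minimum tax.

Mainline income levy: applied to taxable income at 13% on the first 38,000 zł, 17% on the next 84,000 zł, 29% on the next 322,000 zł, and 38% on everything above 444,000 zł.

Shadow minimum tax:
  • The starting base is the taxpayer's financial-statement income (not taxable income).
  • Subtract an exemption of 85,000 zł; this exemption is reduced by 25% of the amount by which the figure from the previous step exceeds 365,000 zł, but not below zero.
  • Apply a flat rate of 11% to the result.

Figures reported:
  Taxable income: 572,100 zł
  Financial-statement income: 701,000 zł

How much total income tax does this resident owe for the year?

Shadow minimum tax:
  Base (financial-statement income): 701,000 zł
  Exemption: 85,000 zł − 25% × (701,000 zł − 365,000 zł) = 85,000 zł − 84,000 zł = 1,000 zł
  Base: 701,000 zł − 1,000 zł = 700,000 zł
  700,000 zł × 11% = 77,000 zł

Mainline income levy:
  38,000 zł × 13% = 4,940 zł
  84,000 zł × 17% = 14,280 zł
  322,000 zł × 29% = 93,380 zł
  128,100 zł × 38% = 48,678 zł
  → 161,278 zł

161,278 zł > 77,000 zł, so the mainline income levy governs.

161,278 zł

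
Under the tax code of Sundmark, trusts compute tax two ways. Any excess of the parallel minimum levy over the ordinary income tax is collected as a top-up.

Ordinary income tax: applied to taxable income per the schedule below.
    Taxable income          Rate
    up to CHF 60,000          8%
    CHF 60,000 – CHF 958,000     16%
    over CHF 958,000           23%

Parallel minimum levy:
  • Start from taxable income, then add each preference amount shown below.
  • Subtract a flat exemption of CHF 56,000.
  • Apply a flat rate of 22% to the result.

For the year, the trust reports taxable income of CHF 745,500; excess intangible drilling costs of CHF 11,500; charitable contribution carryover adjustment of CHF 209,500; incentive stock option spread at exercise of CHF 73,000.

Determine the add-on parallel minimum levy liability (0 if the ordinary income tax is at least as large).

Ordinary income tax:
  CHF 60,000 × 8% = CHF 4,800
  CHF 685,500 × 16% = CHF 109,680
  → CHF 114,480

Parallel minimum levy:
  Adjusted income: CHF 745,500 + CHF 11,500 + CHF 209,500 + CHF 73,000 = CHF 1,039,500
  Less exemption CHF 56,000 → base CHF 983,500
  CHF 983,500 × 22% = CHF 216,370

Excess of parallel minimum levy over ordinary income tax: CHF 216,370 − CHF 114,480 = CHF 101,890.

CHF 101,890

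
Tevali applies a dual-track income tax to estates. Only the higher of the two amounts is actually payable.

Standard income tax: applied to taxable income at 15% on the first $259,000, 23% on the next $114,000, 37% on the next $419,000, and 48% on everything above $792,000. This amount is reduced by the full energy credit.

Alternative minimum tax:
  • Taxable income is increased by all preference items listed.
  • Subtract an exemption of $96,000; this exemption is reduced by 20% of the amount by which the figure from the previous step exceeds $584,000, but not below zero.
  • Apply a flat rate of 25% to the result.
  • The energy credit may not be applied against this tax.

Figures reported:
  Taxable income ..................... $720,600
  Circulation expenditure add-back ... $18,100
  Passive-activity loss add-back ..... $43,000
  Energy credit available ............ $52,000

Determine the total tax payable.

$181,310

Alternative minimum tax:
  Adjusted income: $720,600 + $18,100 + $43,000 = $781,700
  Exemption: $96,000 − 20% × ($781,700 − $584,000) = $96,000 − $39,540 = $56,460
  Base: $781,700 − $56,460 = $725,240
  $725,240 × 25% = $181,310

Standard income tax:
  $259,000 × 15% = $38,850
  $114,000 × 23% = $26,220
  $347,600 × 37% = $128,612
  → $193,682
  Less energy credit $52,000 → $141,682

$181,310 > $141,682, so the alternative minimum tax is the binding amount.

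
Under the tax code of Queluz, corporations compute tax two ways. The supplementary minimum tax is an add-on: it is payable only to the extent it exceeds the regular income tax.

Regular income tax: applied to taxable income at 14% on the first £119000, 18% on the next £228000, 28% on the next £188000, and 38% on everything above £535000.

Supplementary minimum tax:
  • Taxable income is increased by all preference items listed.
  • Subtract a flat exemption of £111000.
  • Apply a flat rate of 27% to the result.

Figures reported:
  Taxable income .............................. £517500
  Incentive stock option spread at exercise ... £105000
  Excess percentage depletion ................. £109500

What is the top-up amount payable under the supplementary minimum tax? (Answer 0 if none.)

£62230

Regular income tax:
  £119000 × 14% = £16660
  £228000 × 18% = £41040
  £170500 × 28% = £47740
  → £105440

Supplementary minimum tax:
  Adjusted income: £517500 + £105000 + £109500 = £732000
  Less exemption £111000 → base £621000
  £621000 × 27% = £167670

Excess of supplementary minimum tax over regular income tax: £167670 − £105440 = £62230.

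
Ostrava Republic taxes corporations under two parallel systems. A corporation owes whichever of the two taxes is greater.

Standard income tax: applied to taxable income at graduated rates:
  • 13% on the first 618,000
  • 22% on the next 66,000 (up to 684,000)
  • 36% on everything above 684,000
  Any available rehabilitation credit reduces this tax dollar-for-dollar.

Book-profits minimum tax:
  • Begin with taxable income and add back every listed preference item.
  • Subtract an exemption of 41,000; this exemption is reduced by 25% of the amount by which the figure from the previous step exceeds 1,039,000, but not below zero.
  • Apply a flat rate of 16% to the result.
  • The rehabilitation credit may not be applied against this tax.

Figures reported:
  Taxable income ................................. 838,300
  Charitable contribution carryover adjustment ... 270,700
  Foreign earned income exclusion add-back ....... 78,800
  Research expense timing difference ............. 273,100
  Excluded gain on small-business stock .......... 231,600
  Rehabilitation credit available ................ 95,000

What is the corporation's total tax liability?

270,800

Book-profits minimum tax:
  Adjusted income: 838,300 + 270,700 + 78,800 + 273,100 + 231,600 = 1,692,500
  Exemption: 25% × (1,692,500 − 1,039,000) = 163,375 ≥ 41,000, so the exemption is fully phased out
  Base: 1,692,500 − 0 = 1,692,500
  1,692,500 × 16% = 270,800

Standard income tax:
  618,000 × 13% = 80,340
  66,000 × 22% = 14,520
  154,300 × 36% = 55,548
  → 150,408
  Less rehabilitation credit 95,000 → 55,408

270,800 > 55,408, so the book-profits minimum tax is the binding amount.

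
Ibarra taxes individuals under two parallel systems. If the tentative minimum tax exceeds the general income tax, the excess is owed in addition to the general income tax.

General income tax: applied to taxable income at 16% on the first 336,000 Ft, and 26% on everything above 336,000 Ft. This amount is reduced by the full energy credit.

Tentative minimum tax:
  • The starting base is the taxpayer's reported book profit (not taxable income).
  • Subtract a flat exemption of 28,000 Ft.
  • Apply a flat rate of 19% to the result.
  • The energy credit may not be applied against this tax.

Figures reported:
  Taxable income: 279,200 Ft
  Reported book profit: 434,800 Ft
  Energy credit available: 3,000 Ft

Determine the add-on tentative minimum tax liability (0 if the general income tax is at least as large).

General income tax:
  279,200 Ft × 16% = 44,672 Ft
  Less energy credit 3,000 Ft → 41,672 Ft

Tentative minimum tax:
  Base (reported book profit): 434,800 Ft
  Less exemption 28,000 Ft → base 406,800 Ft
  406,800 Ft × 19% = 77,292 Ft

Excess of tentative minimum tax over general income tax: 77,292 Ft − 41,672 Ft = 35,620 Ft.

35,620 Ft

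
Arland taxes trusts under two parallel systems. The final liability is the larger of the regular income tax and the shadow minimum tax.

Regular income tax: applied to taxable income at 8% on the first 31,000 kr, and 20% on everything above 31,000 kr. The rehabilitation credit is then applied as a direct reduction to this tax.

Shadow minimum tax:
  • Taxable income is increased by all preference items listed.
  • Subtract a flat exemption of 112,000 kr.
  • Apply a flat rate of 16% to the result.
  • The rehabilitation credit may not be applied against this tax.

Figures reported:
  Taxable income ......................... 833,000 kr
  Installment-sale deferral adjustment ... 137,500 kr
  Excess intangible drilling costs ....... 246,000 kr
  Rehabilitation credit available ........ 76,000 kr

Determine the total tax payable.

176,720 kr

Regular income tax:
  31,000 kr × 8% = 2,480 kr
  802,000 kr × 20% = 160,400 kr
  → 162,880 kr
  Less rehabilitation credit 76,000 kr → 86,880 kr

Shadow minimum tax:
  Adjusted income: 833,000 kr + 137,500 kr + 246,000 kr = 1,216,500 kr
  Less exemption 112,000 kr → base 1,104,500 kr
  1,104,500 kr × 16% = 176,720 kr

176,720 kr > 86,880 kr, so the shadow minimum tax is the binding amount.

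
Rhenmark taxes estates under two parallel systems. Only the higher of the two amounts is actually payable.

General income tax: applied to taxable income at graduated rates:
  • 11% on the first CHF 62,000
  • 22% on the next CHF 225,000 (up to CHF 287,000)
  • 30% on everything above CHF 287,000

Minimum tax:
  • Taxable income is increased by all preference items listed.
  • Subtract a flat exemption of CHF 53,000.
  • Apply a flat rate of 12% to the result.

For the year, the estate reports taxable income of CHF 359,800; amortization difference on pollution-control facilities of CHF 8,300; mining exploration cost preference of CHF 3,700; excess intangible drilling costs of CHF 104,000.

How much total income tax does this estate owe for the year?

Minimum tax:
  Adjusted income: CHF 359,800 + CHF 8,300 + CHF 3,700 + CHF 104,000 = CHF 475,800
  Less exemption CHF 53,000 → base CHF 422,800
  CHF 422,800 × 12% = CHF 50,736

General income tax:
  CHF 62,000 × 11% = CHF 6,820
  CHF 225,000 × 22% = CHF 49,500
  CHF 72,800 × 30% = CHF 21,840
  → CHF 78,160

CHF 78,160 > CHF 50,736, so the general income tax governs.

CHF 78,160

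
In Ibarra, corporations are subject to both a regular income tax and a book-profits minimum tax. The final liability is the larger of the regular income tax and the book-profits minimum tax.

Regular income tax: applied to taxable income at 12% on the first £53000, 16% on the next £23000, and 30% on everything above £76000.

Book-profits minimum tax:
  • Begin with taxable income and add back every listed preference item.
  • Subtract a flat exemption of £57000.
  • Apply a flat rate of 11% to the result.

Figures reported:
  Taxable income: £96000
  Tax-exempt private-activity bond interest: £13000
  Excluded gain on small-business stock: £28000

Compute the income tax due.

£16040

Regular income tax:
  £53000 × 12% = £6360
  £23000 × 16% = £3680
  £20000 × 30% = £6000
  → £16040

Book-profits minimum tax:
  Adjusted income: £96000 + £13000 + £28000 = £137000
  Less exemption £57000 → base £80000
  £80000 × 11% = £8800

£16040 > £8800, so the regular income tax governs.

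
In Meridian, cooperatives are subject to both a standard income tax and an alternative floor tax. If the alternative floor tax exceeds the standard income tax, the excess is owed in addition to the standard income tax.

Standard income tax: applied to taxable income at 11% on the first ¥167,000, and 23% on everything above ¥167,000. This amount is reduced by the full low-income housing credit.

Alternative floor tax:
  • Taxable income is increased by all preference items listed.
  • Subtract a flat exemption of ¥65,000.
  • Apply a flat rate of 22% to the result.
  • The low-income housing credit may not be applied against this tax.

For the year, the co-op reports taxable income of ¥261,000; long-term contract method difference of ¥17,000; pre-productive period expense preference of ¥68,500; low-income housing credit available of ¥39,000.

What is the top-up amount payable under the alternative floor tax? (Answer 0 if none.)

¥60,940

Standard income tax:
  ¥167,000 × 11% = ¥18,370
  ¥94,000 × 23% = ¥21,620
  → ¥39,990
  Less low-income housing credit ¥39,000 → ¥990

Alternative floor tax:
  Adjusted income: ¥261,000 + ¥17,000 + ¥68,500 = ¥346,500
  Less exemption ¥65,000 → base ¥281,500
  ¥281,500 × 22% = ¥61,930

Excess of alternative floor tax over standard income tax: ¥61,930 − ¥990 = ¥60,940.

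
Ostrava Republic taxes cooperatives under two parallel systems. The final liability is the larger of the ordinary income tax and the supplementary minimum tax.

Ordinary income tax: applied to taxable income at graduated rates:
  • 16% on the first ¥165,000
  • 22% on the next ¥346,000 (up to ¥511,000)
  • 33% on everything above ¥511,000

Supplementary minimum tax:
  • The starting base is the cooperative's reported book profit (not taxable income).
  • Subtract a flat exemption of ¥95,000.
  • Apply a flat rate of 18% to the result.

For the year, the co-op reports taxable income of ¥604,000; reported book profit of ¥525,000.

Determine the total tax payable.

Ordinary income tax:
  ¥165,000 × 16% = ¥26,400
  ¥346,000 × 22% = ¥76,120
  ¥93,000 × 33% = ¥30,690
  → ¥133,210

Supplementary minimum tax:
  Base (reported book profit): ¥525,000
  Less exemption ¥95,000 → base ¥430,000
  ¥430,000 × 18% = ¥77,400

¥133,210 > ¥77,400, so the ordinary income tax governs.

¥133,210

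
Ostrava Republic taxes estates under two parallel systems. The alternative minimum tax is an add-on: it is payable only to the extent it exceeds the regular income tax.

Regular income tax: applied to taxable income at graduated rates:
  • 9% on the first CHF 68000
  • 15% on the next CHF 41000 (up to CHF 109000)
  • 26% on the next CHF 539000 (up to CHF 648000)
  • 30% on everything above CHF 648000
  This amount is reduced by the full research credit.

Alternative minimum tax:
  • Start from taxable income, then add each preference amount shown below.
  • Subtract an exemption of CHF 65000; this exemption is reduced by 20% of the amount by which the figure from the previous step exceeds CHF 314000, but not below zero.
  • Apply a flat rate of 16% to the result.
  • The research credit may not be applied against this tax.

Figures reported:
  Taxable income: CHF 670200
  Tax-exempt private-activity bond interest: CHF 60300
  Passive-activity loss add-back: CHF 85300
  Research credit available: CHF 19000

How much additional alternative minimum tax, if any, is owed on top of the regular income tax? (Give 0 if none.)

Regular income tax:
  CHF 68000 × 9% = CHF 6120
  CHF 41000 × 15% = CHF 6150
  CHF 539000 × 26% = CHF 140140
  CHF 22200 × 30% = CHF 6660
  → CHF 159070
  Less research credit CHF 19000 → CHF 140070

Alternative minimum tax:
  Adjusted income: CHF 670200 + CHF 60300 + CHF 85300 = CHF 815800
  Exemption: 20% × (CHF 815800 − CHF 314000) = CHF 100360 ≥ CHF 65000, so the exemption is fully phased out
  Base: CHF 815800 − CHF 0 = CHF 815800
  CHF 815800 × 16% = CHF 130528

CHF 130528 ≤ CHF 140070, so no add-on is due.

CHF 0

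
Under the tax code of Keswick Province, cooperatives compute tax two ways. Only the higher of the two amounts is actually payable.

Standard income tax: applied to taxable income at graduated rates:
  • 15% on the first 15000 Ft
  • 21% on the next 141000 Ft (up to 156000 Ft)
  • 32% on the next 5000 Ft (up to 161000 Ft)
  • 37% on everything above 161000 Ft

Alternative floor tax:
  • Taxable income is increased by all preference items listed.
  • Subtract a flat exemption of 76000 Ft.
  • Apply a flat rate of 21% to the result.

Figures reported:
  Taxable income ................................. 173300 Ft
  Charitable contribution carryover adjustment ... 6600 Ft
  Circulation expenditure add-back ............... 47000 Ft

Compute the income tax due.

Alternative floor tax:
  Adjusted income: 173300 Ft + 6600 Ft + 47000 Ft = 226900 Ft
  Less exemption 76000 Ft → base 150900 Ft
  150900 Ft × 21% = 31689 Ft

Standard income tax:
  15000 Ft × 15% = 2250 Ft
  141000 Ft × 21% = 29610 Ft
  5000 Ft × 32% = 1600 Ft
  12300 Ft × 37% = 4551 Ft
  → 38011 Ft

38011 Ft > 31689 Ft, so the standard income tax governs.

38011 Ft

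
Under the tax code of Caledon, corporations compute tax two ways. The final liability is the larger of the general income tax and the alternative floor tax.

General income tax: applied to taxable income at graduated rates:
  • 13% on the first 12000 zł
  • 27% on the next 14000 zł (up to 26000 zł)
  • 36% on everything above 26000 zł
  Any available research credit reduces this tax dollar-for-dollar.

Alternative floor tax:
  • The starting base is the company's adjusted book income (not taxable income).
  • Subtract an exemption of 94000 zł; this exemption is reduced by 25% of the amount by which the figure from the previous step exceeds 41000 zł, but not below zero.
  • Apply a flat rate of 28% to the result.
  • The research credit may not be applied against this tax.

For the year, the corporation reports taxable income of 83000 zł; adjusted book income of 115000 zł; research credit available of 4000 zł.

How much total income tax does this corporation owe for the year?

Alternative floor tax:
  Base (adjusted book income): 115000 zł
  Exemption: 94000 zł − 25% × (115000 zł − 41000 zł) = 94000 zł − 18500 zł = 75500 zł
  Base: 115000 zł − 75500 zł = 39500 zł
  39500 zł × 28% = 11060 zł

General income tax:
  12000 zł × 13% = 1560 zł
  14000 zł × 27% = 3780 zł
  57000 zł × 36% = 20520 zł
  → 25860 zł
  Less research credit 4000 zł → 21860 zł

21860 zł > 11060 zł, so the general income tax governs.

21860 zł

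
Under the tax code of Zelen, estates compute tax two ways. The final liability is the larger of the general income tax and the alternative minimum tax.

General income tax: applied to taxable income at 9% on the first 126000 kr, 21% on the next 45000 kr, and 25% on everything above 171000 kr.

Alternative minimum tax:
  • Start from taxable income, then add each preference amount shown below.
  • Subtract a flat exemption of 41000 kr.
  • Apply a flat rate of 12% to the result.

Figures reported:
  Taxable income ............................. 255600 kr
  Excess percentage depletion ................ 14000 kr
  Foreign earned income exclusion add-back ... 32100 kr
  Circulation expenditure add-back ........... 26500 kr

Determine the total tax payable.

41940 kr

General income tax:
  126000 kr × 9% = 11340 kr
  45000 kr × 21% = 9450 kr
  84600 kr × 25% = 21150 kr
  → 41940 kr

Alternative minimum tax:
  Adjusted income: 255600 kr + 14000 kr + 32100 kr + 26500 kr = 328200 kr
  Less exemption 41000 kr → base 287200 kr
  287200 kr × 12% = 34464 kr

41940 kr > 34464 kr, so the general income tax governs.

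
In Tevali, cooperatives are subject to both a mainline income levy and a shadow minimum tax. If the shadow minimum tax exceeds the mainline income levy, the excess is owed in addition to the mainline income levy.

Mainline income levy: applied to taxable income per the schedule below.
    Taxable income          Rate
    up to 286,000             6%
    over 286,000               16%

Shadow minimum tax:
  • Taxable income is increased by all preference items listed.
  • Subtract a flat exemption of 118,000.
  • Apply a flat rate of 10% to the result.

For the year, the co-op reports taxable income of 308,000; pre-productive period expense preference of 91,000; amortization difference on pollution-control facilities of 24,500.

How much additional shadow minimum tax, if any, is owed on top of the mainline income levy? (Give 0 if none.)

Mainline income levy:
  286,000 × 6% = 17,160
  22,000 × 16% = 3,520
  → 20,680

Shadow minimum tax:
  Adjusted income: 308,000 + 91,000 + 24,500 = 423,500
  Less exemption 118,000 → base 305,500
  305,500 × 10% = 30,550

Excess of shadow minimum tax over mainline income levy: 30,550 − 20,680 = 9,870.

9,870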